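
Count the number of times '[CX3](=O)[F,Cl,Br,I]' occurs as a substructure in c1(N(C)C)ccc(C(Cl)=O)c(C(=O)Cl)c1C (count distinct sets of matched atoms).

2

[CX3](=O)[F,Cl,Br,I] is the SMARTS for an acyl halide: a carbonyl carbon bonded to a halogen.
The molecule carries 2 separate instances of an acyl chloride (-C(=O)Cl) meeting every constraint; each maps to a distinct set of atoms, giving 2 matches.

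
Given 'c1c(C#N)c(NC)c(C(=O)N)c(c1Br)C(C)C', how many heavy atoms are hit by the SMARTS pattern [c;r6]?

6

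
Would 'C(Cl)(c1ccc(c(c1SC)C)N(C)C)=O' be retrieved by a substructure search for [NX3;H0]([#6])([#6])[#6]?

Yes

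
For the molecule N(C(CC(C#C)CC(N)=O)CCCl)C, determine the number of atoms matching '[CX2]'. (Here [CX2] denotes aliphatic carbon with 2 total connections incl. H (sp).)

2

The query [CX2] means: C with X2: aliphatic carbon with exactly 2 total connections.
Check the 14 heavy atoms by environment: 7× C (X4) → no; 1× Cl (X1) → no; 2× N (X3) → no; 1× C (X3) → no; 1× O (X1) → no; 2× C (X2) → match.
That gives 2 matching atoms.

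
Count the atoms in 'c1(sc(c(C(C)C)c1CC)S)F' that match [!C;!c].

Check the 12 heavy atoms by environment: 1× s (aromatic) → match; 4× c (aromatic) → no; 5× C → no; 1× F → match; 1× S → match.
Summing the matching environments: 1 + 1 + 1 = 3 matching atoms.

3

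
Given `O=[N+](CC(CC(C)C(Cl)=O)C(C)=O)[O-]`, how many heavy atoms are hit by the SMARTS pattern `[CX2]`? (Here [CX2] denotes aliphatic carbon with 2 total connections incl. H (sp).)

0

The query [CX2] means: C with X2: aliphatic carbon with exactly 2 total connections.
Check the 14 heavy atoms by environment: 6× C (X4) → no; 2× C (X3) → no; 3× O (X1) → no; 1× Cl (X1) → no; 1× N (charge +1, X3) → no; 1× O (charge -1, X1) → no.
No environment satisfies the query, so 0 matching atoms.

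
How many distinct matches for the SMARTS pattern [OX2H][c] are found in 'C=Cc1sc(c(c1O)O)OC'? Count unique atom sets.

[OX2H][c] is the SMARTS for a phenol: a hydroxyl oxygen attached to an aromatic carbon.
The molecule carries 2 separate instances of a hydroxyl group (-OH) meeting every constraint; each maps to a distinct set of atoms, giving 2 matches.

2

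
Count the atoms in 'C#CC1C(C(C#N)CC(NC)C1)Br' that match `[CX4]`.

7

Check the 13 heavy atoms by environment: 7× C (X4) → match; 3× C (X2) → no; 1× N (X1) → no; 1× Br (X1) → no; 1× N (X3) → no.
That gives 7 matching atoms.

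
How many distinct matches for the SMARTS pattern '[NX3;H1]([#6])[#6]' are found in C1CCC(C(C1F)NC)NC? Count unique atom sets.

2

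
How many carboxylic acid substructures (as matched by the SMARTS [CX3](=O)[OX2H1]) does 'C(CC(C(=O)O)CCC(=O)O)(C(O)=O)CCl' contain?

[CX3](=O)[OX2H1] is the SMARTS for a carboxylic acid: an sp2 carbon double-bonded to O and single-bonded to an -OH oxygen.
The molecule carries 3 separate instances of a carboxylic acid group (-C(=O)OH) meeting every constraint; each maps to a distinct set of atoms, giving 3 matches.

3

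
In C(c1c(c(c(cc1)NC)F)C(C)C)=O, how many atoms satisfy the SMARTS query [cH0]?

4

The query [cH0] means: aromatic carbon with no attached hydrogen (substituted or ring-fusion).
Check the 14 heavy atoms by environment: 4× c (aromatic, H0) → match; 2× c (aromatic, H1) → no; 2× C (H1) → no; 1× O (H0) → no; 1× F (H0) → no; 1× N (H1) → no; 3× C (H3) → no.
That gives 4 matching atoms.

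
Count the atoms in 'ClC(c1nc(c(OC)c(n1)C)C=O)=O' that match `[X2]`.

3

Check the 14 heavy atoms by environment: 2× n (aromatic, X2) → match; 4× c (aromatic, X3) → no; 2× C (X3) → no; 2× O (X1) → no; 1× Cl (X1) → no; 1× O (X2) → match; 2× C (X4) → no.
Summing the matching environments: 2 + 1 = 3 matching atoms.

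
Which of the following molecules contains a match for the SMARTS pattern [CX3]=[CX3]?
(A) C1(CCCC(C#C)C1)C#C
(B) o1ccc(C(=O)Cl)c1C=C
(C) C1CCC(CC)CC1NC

B

[CX3]=[CX3] describes a non-aromatic C=C double bond between two sp2 carbons (an alkene).
(A) has an ethynyl group (-C#CH) but the C-C bond is a triple bond, not a double bond.
(B) contains a vinyl group (-CH=CH2), which satisfies every atom and bond constraint.
(C) has an ethyl group (-CH2CH3) but its C-C bond is a single bond between CX4 carbons, not CX3=CX3.
So the answer is (B).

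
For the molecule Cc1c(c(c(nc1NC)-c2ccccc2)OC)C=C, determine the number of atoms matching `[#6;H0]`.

6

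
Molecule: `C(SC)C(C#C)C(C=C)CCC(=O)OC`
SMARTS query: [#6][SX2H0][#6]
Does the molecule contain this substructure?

Yes

The pattern [#6][SX2H0][#6] describes an aliphatic sulfur bridging two carbons with no H on the sulfur — a thioether.
The molecule carries a methylthio ether (-SCH3), whose atoms satisfy every constraint of the query, so the pattern matches.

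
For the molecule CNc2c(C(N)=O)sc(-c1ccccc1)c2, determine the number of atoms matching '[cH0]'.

Check the 16 heavy atoms by environment: 1× s (aromatic, H0) → no; 4× c (aromatic, H0) → match; 6× c (aromatic, H1) → no; 1× C (H0) → no; 1× O (H0) → no; 1× N (H2) → no; 1× N (H1) → no; 1× C (H3) → no.
That gives 4 matching atoms.

4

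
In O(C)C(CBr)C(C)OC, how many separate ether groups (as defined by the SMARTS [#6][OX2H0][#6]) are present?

2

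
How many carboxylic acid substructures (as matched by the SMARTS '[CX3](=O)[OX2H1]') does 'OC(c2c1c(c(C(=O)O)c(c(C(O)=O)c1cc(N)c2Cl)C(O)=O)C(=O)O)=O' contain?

5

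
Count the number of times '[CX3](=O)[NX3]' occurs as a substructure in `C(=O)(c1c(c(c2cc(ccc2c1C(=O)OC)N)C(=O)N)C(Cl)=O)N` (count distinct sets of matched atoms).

[CX3](=O)[NX3] is the SMARTS for an amide: a carbonyl carbon bonded to a trivalent nitrogen.
The molecule carries 2 separate instances of a primary amide (-C(=O)NH2) meeting every constraint; each maps to a distinct set of atoms, giving 2 matches.

2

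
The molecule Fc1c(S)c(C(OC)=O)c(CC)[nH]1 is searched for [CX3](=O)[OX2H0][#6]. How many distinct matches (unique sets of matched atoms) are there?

[CX3](=O)[OX2H0][#6] is the SMARTS for an ester: a carbonyl carbon bonded to an oxygen that is itself bonded to carbon (no H on that O).
Exactly one fragment in the molecule meets all constraints, giving 1 match.

1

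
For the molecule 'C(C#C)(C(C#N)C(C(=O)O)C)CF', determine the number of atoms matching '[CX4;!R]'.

5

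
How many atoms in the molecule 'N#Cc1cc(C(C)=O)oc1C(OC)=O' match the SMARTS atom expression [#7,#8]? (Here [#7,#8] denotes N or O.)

5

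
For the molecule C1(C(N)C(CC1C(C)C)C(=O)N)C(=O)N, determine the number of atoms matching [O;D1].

2

The query [O;D1] means: aliphatic oxygen bonded to exactly one heavy atom.
Check the 15 heavy atoms by environment: 1× C (D2) → no; 7× C (D3) → no; 2× O (D1) → match; 3× N (D1) → no; 2× C (D1) → no.
That gives 2 matching atoms.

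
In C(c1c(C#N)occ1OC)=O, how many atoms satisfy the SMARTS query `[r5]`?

5

Check the 11 heavy atoms by environment: 1× o (aromatic, in 5-ring) → match; 4× c (aromatic, in 5-ring) → match; 3× C (acyclic) → no; 1× N (acyclic) → no; 2× O (acyclic) → no.
Summing the matching environments: 1 + 4 = 5 matching atoms.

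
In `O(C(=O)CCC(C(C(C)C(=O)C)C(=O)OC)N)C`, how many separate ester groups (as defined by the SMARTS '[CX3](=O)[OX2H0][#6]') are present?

[CX3](=O)[OX2H0][#6] is the SMARTS for an ester: a carbonyl carbon bonded to an oxygen that is itself bonded to carbon (no H on that O).
The molecule carries 2 separate instances of a methyl-ester group (-C(=O)OCH3) meeting every constraint; each maps to a distinct set of atoms, giving 2 matches.

2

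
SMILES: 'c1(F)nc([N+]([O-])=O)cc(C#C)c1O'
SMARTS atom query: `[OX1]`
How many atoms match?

The query [OX1] means: aliphatic oxygen with one total connection — typically a carbonyl =O or an oxide.
Check the 13 heavy atoms by environment: 1× n (aromatic, X2) → no; 5× c (aromatic, X3) → no; 1× N (charge +1, X3) → no; 1× O (charge -1, X1) → match; 1× O (X1) → match; 2× C (X2) → no; 1× F (X1) → no; 1× O (X2) → no.
Summing the matching environments: 1 + 1 = 2 matching atoms.

2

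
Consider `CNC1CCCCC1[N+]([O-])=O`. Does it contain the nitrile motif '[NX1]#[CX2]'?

No

The pattern [NX1]#[CX2] describes a nitrogen triple-bonded to a two-connected carbon — a nitrile.
The closest candidate here is a nitro group (-[N+](=O)[O-]), but there is no C#N triple bond. No other fragment satisfies the full query, so there is no match.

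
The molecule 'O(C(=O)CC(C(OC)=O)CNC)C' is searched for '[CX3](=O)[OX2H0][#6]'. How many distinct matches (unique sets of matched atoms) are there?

2

[CX3](=O)[OX2H0][#6] is the SMARTS for an ester: a carbonyl carbon bonded to an oxygen that is itself bonded to carbon (no H on that O).
The molecule carries 2 separate instances of a methyl-ester group (-C(=O)OCH3) meeting every constraint; each maps to a distinct set of atoms, giving 2 matches.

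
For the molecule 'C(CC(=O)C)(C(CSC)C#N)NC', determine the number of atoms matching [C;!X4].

The query [C;!X4] means: aliphatic carbon that does not have four total connections.
Check the 13 heavy atoms by environment: 7× C (X4) → no; 1× C (X3) → match; 1× O (X1) → no; 1× N (X3) → no; 1× C (X2) → match; 1× N (X1) → no; 1× S (X2) → no.
Summing the matching environments: 1 + 1 = 2 matching atoms.

2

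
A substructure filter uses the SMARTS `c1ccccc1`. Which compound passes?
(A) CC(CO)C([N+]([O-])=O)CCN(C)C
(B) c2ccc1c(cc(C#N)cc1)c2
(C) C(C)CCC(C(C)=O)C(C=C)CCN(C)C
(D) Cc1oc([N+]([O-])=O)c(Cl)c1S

B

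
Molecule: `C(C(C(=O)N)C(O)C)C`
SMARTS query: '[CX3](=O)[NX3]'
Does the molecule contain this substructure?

Yes

The pattern [CX3](=O)[NX3] describes a carbonyl carbon bonded to a trivalent nitrogen — an amide.
The molecule carries a primary amide (-C(=O)NH2), whose atoms satisfy every constraint of the query, so the pattern matches.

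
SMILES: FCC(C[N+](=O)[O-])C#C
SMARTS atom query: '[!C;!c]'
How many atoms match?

4

Check the 9 heavy atoms by environment: 5× C → no; 1× F → match; 1× N (charge +1) → match; 1× O (charge -1) → match; 1× O → match.
Summing the matching environments: 1 + 1 + 1 + 1 = 4 matching atoms.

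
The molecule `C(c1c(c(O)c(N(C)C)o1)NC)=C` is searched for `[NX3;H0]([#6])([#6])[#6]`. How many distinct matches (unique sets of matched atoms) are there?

[NX3;H0]([#6])([#6])[#6] is the SMARTS for a tertiary amine: a trivalent nitrogen with no H, bonded to three carbons.
Exactly one fragment in the molecule meets all constraints, giving 1 match.

1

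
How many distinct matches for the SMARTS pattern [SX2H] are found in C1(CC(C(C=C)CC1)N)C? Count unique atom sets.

0

[SX2H] is the SMARTS for a thiol: an aliphatic sulfur with two connections, one being H.
No fragment in the molecule satisfies every constraint, giving 0 matches.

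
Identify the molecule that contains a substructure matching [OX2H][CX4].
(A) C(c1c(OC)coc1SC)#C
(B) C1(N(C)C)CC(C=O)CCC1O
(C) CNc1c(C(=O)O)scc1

B

[OX2H][CX4] describes a hydroxyl oxygen bound to an sp3 (X4) carbon (an aliphatic alcohol).
(A) has a methoxy ether (-OCH3) but the oxygen has H0 (ether), not H1.
(B) contains a hydroxyl group (-OH), which satisfies every atom and bond constraint.
(C) has a carboxylic acid group (-C(=O)OH) but the -OH is on a CX3 carbonyl carbon, not a CX4 carbon.
So the answer is (B).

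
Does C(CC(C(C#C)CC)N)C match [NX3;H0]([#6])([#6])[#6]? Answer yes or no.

No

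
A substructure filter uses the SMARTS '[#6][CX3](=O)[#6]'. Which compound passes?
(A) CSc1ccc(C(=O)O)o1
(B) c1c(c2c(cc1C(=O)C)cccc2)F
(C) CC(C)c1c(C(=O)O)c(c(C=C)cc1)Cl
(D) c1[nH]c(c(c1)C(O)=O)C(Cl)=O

[#6][CX3](=O)[#6] describes a carbonyl carbon (no H) flanked by two carbons (a ketone).
(A) has a carboxylic acid group (-C(=O)OH) but one neighbour of the carbonyl carbon is O, not C.
(B) contains an acetyl/ketone group (-C(=O)CH3), which satisfies every atom and bond constraint.
(C) has a carboxylic acid group (-C(=O)OH) but one neighbour of the carbonyl carbon is O, not C.
(D) has a carboxylic acid group (-C(=O)OH) but one neighbour of the carbonyl carbon is O, not C.
So the answer is (B).

B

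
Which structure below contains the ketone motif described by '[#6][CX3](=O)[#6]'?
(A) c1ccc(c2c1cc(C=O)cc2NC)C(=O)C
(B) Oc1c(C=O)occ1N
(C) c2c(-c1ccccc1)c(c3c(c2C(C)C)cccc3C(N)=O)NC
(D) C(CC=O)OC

A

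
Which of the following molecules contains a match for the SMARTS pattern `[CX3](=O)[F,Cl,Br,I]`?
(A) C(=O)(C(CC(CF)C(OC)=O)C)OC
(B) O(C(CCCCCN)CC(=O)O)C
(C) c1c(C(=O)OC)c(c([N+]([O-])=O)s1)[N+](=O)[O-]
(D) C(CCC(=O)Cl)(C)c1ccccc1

D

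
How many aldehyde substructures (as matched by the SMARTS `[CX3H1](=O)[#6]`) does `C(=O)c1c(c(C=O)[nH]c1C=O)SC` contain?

3

[CX3H1](=O)[#6] is the SMARTS for an aldehyde: an sp2 carbon with one H, double-bonded to O and single-bonded to carbon.
The molecule carries 3 separate instances of an aldehyde (-CHO) meeting every constraint; each maps to a distinct set of atoms, giving 3 matches.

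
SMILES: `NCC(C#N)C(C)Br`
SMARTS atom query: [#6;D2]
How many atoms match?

2

Check the 8 heavy atoms by environment: 2× C (D2) → match; 2× C (D3) → no; 1× C (D1) → no; 2× N (D1) → no; 1× Br (D1) → no.
That gives 2 matching atoms.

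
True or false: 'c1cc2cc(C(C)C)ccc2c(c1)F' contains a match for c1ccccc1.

The pattern c1ccccc1 describes six aromatic carbons in a ring — a benzene ring.
The required atom environment is present in the molecule, so the pattern matches.

True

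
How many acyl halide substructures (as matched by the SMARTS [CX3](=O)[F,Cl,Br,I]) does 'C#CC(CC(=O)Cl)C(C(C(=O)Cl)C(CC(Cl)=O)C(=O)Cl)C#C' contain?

4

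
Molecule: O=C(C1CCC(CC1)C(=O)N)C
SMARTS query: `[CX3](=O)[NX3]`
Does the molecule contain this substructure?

The pattern [CX3](=O)[NX3] describes a carbonyl carbon bonded to a trivalent nitrogen — an amide.
The molecule carries a primary amide (-C(=O)NH2), whose atoms satisfy every constraint of the query, so the pattern matches.

Yes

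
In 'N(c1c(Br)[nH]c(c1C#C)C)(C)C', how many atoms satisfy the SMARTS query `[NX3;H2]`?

The query [NX3;H2] means: aliphatic N with 3 total connections, two of them H — an -NH2 nitrogen (amine or amide).
Check the 12 heavy atoms by environment: 1× n (aromatic, H1, X3) → no; 4× c (aromatic, H0, X3) → no; 1× Br (H0, X1) → no; 3× C (H3, X4) → no; 1× N (H0, X3) → no; 1× C (H0, X2) → no; 1× C (H1, X2) → no.
No environment satisfies the query, so 0 matching atoms.

0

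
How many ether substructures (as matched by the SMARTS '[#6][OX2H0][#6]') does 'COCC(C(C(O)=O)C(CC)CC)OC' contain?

2

[#6][OX2H0][#6] is the SMARTS for an ether: an aliphatic oxygen bridging two carbons with no H on the oxygen.
The molecule carries 2 separate instances of a methoxy ether (-OCH3) meeting every constraint; each maps to a distinct set of atoms, giving 2 matches.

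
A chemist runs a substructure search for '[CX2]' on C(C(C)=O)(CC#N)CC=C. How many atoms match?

1

Check the 10 heavy atoms by environment: 4× C (X4) → no; 3× C (X3) → no; 1× O (X1) → no; 1× C (X2) → match; 1× N (X1) → no.
That gives 1 matching atom.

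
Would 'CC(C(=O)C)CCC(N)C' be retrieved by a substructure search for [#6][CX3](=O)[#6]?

The pattern [#6][CX3](=O)[#6] describes a carbonyl carbon (no H) flanked by two carbons — a ketone.
The molecule carries an acetyl/ketone group (-C(=O)CH3), whose atoms satisfy every constraint of the query, so the pattern matches.

Yes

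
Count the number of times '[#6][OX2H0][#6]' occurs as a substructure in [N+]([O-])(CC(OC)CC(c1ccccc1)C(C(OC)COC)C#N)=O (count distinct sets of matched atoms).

[#6][OX2H0][#6] is the SMARTS for an ether: an aliphatic oxygen bridging two carbons with no H on the oxygen.
The molecule carries 3 separate instances of a methoxy ether (-OCH3) meeting every constraint; each maps to a distinct set of atoms, giving 3 matches.

3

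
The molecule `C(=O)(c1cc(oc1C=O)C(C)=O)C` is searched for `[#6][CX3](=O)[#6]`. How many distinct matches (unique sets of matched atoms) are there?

[#6][CX3](=O)[#6] is the SMARTS for a ketone: a carbonyl carbon (no H) flanked by two carbons.
The molecule carries 2 separate instances of an acetyl/ketone group (-C(=O)CH3) meeting every constraint; each maps to a distinct set of atoms, giving 2 matches.

2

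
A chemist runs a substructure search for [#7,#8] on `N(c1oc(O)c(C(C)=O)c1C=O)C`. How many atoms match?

5

Check the 13 heavy atoms by environment: 1× o (aromatic) → match; 4× c (aromatic) → no; 4× C → no; 3× O → match; 1× N → match.
Summing the matching environments: 1 + 3 + 1 = 5 matching atoms.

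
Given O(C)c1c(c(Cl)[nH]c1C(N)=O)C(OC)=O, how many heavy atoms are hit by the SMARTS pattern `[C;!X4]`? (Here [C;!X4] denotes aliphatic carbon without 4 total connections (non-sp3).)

Check the 15 heavy atoms by environment: 1× n (aromatic, X3) → no; 4× c (aromatic, X3) → no; 2× C (X3) → match; 2× O (X1) → no; 2× O (X2) → no; 2× C (X4) → no; 1× Cl (X1) → no; 1× N (X3) → no.
That gives 2 matching atoms.

2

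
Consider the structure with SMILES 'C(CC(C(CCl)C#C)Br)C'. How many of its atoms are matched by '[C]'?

8

The query [C] means: uppercase C matches aliphatic (non-aromatic) carbon only.
Check the 10 heavy atoms by environment: 8× C → match; 1× Cl → no; 1× Br → no.
That gives 8 matching atoms.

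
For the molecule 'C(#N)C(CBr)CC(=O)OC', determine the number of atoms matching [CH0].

2

The query [CH0] means: aliphatic carbon with no attached hydrogen.
Check the 10 heavy atoms by environment: 2× C (H2) → no; 1× C (H1) → no; 2× C (H0) → match; 1× N (H0) → no; 1× Br (H0) → no; 2× O (H0) → no; 1× C (H3) → no.
That gives 2 matching atoms.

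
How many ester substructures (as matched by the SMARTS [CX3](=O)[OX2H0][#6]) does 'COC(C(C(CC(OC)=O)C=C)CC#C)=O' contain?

2

[CX3](=O)[OX2H0][#6] is the SMARTS for an ester: a carbonyl carbon bonded to an oxygen that is itself bonded to carbon (no H on that O).
The molecule carries 2 separate instances of a methyl-ester group (-C(=O)OCH3) meeting every constraint; each maps to a distinct set of atoms, giving 2 matches.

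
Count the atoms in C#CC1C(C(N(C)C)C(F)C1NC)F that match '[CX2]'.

2

The query [CX2] means: C with X2: aliphatic carbon with exactly 2 total connections.
Check the 14 heavy atoms by environment: 8× C (X4) → no; 2× F (X1) → no; 2× N (X3) → no; 2× C (X2) → match.
That gives 2 matching atoms.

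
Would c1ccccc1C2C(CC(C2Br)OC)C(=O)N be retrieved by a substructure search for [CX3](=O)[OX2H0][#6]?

No

The pattern [CX3](=O)[OX2H0][#6] describes a carbonyl carbon bonded to an oxygen that is itself bonded to carbon (no H on that O) — an ester.
The closest candidate here is a primary amide (-C(=O)NH2), but the carbonyl is bonded to N, not to an O-C linkage. No other fragment satisfies the full query, so there is no match.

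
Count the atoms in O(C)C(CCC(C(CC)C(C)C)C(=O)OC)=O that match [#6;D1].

5

The query [#6;D1] means: carbon bonded to exactly one heavy atom.
Check the 17 heavy atoms by environment: 3× C (D2) → no; 5× C (D3) → no; 5× C (D1) → match; 2× O (D1) → no; 2× O (D2) → no.
That gives 5 matching atoms.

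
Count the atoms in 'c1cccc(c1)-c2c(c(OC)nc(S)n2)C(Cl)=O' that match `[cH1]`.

5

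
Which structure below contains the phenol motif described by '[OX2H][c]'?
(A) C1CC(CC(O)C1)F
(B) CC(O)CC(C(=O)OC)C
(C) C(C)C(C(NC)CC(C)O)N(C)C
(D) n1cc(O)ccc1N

[OX2H][c] describes a hydroxyl oxygen attached to an aromatic carbon (a phenol).
(A) has a hydroxyl group (-OH) but the -OH is on an aliphatic carbon, not an aromatic c.
(B) has a hydroxyl group (-OH) but the -OH is on an aliphatic carbon, not an aromatic c.
(C) has a hydroxyl group (-OH) but the -OH is on an aliphatic carbon, not an aromatic c.
(D) contains a hydroxyl group (-OH), which satisfies every atom and bond constraint.
So the answer is (D).

D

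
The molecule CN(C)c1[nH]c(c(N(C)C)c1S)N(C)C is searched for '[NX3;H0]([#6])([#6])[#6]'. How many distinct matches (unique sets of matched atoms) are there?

3

[NX3;H0]([#6])([#6])[#6] is the SMARTS for a tertiary amine: a trivalent nitrogen with no H, bonded to three carbons.
The molecule carries 3 separate instances of a dimethylamino group (-N(CH3)2) meeting every constraint; each maps to a distinct set of atoms, giving 3 matches.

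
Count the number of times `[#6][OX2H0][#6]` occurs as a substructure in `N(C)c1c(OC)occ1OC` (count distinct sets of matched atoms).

2

[#6][OX2H0][#6] is the SMARTS for an ether: an aliphatic oxygen bridging two carbons with no H on the oxygen.
The molecule carries 2 separate instances of a methoxy ether (-OCH3) meeting every constraint; each maps to a distinct set of atoms, giving 2 matches.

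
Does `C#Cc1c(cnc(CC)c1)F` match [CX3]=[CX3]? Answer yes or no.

The pattern [CX3]=[CX3] describes a non-aromatic C=C double bond between two sp2 carbons — an alkene.
The closest candidate here is an ethyl group (-CH2CH3), but its C-C bond is a single bond between CX4 carbons, not CX3=CX3. No other fragment satisfies the full query, so there is no match.

No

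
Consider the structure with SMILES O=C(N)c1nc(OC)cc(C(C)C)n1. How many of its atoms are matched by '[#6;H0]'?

4

The query [#6;H0] means: any carbon with no attached hydrogen.
Check the 14 heavy atoms by environment: 2× n (aromatic, H0) → no; 3× c (aromatic, H0) → match; 1× c (aromatic, H1) → no; 1× C (H1) → no; 3× C (H3) → no; 2× O (H0) → no; 1× C (H0) → match; 1× N (H2) → no.
Summing the matching environments: 3 + 1 = 4 matching atoms.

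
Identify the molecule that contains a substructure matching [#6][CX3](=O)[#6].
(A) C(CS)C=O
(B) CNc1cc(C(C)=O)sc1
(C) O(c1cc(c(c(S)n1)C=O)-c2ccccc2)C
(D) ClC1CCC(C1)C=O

[#6][CX3](=O)[#6] describes a carbonyl carbon (no H) flanked by two carbons (a ketone).
(A) has an aldehyde (-CHO) but the carbonyl carbon has H1, so it is not flanked by two carbons.
(B) contains an acetyl/ketone group (-C(=O)CH3), which satisfies every atom and bond constraint.
(C) has an aldehyde (-CHO) but the carbonyl carbon has H1, so it is not flanked by two carbons.
(D) has an aldehyde (-CHO) but the carbonyl carbon has H1, so it is not flanked by two carbons.
So the answer is (B).

B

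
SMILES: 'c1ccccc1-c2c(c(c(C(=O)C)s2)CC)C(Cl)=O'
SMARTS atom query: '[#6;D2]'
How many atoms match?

6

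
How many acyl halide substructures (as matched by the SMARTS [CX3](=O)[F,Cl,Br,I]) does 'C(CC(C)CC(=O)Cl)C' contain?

1

[CX3](=O)[F,Cl,Br,I] is the SMARTS for an acyl halide: a carbonyl carbon bonded to a halogen.
Exactly one fragment in the molecule meets all constraints, giving 1 match.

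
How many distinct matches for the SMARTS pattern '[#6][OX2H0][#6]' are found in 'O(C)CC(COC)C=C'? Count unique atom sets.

2

[#6][OX2H0][#6] is the SMARTS for an ether: an aliphatic oxygen bridging two carbons with no H on the oxygen.
The molecule carries 2 separate instances of a methoxy ether (-OCH3) meeting every constraint; each maps to a distinct set of atoms, giving 2 matches.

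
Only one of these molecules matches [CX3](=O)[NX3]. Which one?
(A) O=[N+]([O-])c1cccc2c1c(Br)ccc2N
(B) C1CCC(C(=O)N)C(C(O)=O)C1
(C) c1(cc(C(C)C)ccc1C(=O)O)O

[CX3](=O)[NX3] describes a carbonyl carbon bonded to a trivalent nitrogen (an amide).
(A) has a primary amino group (-NH2) but the -NH2 is not attached to a carbonyl carbon.
(B) contains a primary amide (-C(=O)NH2), which satisfies every atom and bond constraint.
(C) has a carboxylic acid group (-C(=O)OH) but the carbonyl is bonded to O, not to an NX3 nitrogen.
So the answer is (B).

B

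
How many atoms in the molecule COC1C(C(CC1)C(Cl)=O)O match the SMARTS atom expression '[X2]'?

2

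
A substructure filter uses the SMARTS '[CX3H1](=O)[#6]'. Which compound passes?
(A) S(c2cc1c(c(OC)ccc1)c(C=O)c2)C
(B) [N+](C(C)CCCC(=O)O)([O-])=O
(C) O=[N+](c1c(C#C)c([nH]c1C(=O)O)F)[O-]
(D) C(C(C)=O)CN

[CX3H1](=O)[#6] describes an sp2 carbon with one H, double-bonded to O and single-bonded to carbon (an aldehyde).
(A) contains an aldehyde (-CHO), which satisfies every atom and bond constraint.
(B) has a carboxylic acid group (-C(=O)OH) but the carbonyl carbon has H0 and is bonded to O, not H1.
(C) has a carboxylic acid group (-C(=O)OH) but the carbonyl carbon has H0 and is bonded to O, not H1.
(D) has an acetyl/ketone group (-C(=O)CH3) but the carbonyl carbon has H0 (two carbon neighbours), not H1.
So the answer is (A).

A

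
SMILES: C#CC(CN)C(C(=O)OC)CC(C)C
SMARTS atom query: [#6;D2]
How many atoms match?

Check the 14 heavy atoms by environment: 3× C (D2) → match; 4× C (D3) → no; 1× N (D1) → no; 4× C (D1) → no; 1× O (D1) → no; 1× O (D2) → no.
That gives 3 matching atoms.

3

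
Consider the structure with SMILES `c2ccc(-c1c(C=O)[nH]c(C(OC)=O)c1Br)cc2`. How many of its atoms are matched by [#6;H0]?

The query [#6;H0] means: any carbon with no attached hydrogen.
Check the 18 heavy atoms by environment: 1× n (aromatic, H1) → no; 5× c (aromatic, H0) → match; 5× c (aromatic, H1) → no; 1× Br (H0) → no; 1× C (H1) → no; 3× O (H0) → no; 1× C (H0) → match; 1× C (H3) → no.
Summing the matching environments: 5 + 1 = 6 matching atoms.

6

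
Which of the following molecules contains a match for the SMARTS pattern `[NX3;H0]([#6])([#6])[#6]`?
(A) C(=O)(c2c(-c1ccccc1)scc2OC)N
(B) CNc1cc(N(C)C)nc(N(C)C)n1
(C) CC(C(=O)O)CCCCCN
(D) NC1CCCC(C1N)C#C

B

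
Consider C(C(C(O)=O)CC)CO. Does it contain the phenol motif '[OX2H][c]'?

The pattern [OX2H][c] describes a hydroxyl oxygen attached to an aromatic carbon — a phenol.
The closest candidate here is a hydroxyl group (-OH), but the -OH is on an aliphatic carbon, not an aromatic c. No other fragment satisfies the full query, so there is no match.

No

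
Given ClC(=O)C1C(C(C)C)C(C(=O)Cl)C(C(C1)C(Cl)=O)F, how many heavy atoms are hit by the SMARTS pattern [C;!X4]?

The query [C;!X4] means: aliphatic carbon that does not have four total connections.
Check the 19 heavy atoms by environment: 9× C (X4) → no; 1× F (X1) → no; 3× C (X3) → match; 3× O (X1) → no; 3× Cl (X1) → no.
That gives 3 matching atoms.

3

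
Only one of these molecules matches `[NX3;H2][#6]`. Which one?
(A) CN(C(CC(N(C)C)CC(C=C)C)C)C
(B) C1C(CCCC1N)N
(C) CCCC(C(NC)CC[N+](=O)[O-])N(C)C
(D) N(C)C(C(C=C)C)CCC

[NX3;H2][#6] describes a trivalent nitrogen with two H attached to carbon (a primary amine).
(A) has a dimethylamino group (-N(CH3)2) but the nitrogen has H0, not H2.
(B) contains a primary amino group (-NH2), which satisfies every atom and bond constraint.
(C) has a dimethylamino group (-N(CH3)2) but the nitrogen has H0, not H2.
(D) has an N-methylamino group (-NHCH3) but the nitrogen bears two carbons and only one H (H1), not H2.
So the answer is (B).

B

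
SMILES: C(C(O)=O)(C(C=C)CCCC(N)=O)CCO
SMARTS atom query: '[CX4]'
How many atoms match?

7

The query [CX4] means: C with X4: aliphatic carbon with exactly 4 total connections (bonds + H).
Check the 16 heavy atoms by environment: 7× C (X4) → match; 2× O (X2) → no; 4× C (X3) → no; 2× O (X1) → no; 1× N (X3) → no.
That gives 7 matching atoms.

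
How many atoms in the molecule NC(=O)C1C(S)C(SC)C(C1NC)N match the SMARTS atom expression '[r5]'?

5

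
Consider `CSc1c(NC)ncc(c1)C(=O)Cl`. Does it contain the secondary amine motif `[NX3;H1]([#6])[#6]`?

The pattern [NX3;H1]([#6])[#6] describes a trivalent nitrogen with one H, bonded to two carbons — a secondary amine.
The molecule carries an N-methylamino group (-NHCH3), whose atoms satisfy every constraint of the query, so the pattern matches.

Yes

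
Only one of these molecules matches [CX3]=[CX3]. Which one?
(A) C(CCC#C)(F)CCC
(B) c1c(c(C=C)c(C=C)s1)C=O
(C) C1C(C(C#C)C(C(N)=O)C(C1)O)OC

B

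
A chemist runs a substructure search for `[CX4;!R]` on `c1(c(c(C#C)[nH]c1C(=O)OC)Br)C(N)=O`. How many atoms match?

The query [CX4;!R] means: aliphatic carbon with four total connections, not in a ring.
Check the 15 heavy atoms by environment: 1× n (aromatic, X3, in 5-ring) → no; 4× c (aromatic, X3, in 5-ring) → no; 2× C (X3, acyclic) → no; 2× O (X1, acyclic) → no; 1× N (X3, acyclic) → no; 2× C (X2, acyclic) → no; 1× Br (X1, acyclic) → no; 1× O (X2, acyclic) → no; 1× C (X4, acyclic) → match.
That gives 1 matching atom.

1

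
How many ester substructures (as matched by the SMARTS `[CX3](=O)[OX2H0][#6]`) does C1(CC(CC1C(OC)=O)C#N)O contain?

[CX3](=O)[OX2H0][#6] is the SMARTS for an ester: a carbonyl carbon bonded to an oxygen that is itself bonded to carbon (no H on that O).
Exactly one fragment in the molecule meets all constraints, giving 1 match.

1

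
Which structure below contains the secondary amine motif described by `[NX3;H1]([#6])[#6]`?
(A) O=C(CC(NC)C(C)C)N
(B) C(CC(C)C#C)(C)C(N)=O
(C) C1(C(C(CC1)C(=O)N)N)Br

A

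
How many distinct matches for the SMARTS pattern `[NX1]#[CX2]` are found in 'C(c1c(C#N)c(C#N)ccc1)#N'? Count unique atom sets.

3

[NX1]#[CX2] is the SMARTS for a nitrile: a nitrogen triple-bonded to a two-connected carbon.
The molecule carries 3 separate instances of a nitrile (-C#N) meeting every constraint; each maps to a distinct set of atoms, giving 3 matches.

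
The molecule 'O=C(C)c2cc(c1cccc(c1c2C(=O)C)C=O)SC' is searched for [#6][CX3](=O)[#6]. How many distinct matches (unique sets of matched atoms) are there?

[#6][CX3](=O)[#6] is the SMARTS for a ketone: a carbonyl carbon (no H) flanked by two carbons.
The molecule carries 2 separate instances of an acetyl/ketone group (-C(=O)CH3) meeting every constraint; each maps to a distinct set of atoms, giving 2 matches.

2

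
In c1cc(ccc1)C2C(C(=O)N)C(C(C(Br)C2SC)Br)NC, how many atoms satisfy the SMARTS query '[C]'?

9

The query [C] means: uppercase C matches aliphatic (non-aromatic) carbon only.
Check the 21 heavy atoms by environment: 9× C → match; 1× S → no; 2× N → no; 6× c (aromatic) → no; 2× Br → no; 1× O → no.
That gives 9 matching atoms.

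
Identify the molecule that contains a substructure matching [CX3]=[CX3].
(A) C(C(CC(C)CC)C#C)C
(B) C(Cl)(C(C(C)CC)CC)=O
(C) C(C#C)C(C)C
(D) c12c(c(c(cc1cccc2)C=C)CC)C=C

[CX3]=[CX3] describes a non-aromatic C=C double bond between two sp2 carbons (an alkene).
(A) has an ethynyl group (-C#CH) but the C-C bond is a triple bond, not a double bond.
(B) has an ethyl group (-CH2CH3) but its C-C bond is a single bond between CX4 carbons, not CX3=CX3.
(C) has an ethynyl group (-C#CH) but the C-C bond is a triple bond, not a double bond.
(D) contains a vinyl group (-CH=CH2), which satisfies every atom and bond constraint.
So the answer is (D).

D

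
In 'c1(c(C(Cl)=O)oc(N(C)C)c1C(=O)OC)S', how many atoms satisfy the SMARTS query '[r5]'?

5

The query [r5] means: r5 matches atoms in a five-membered ring.
Check the 16 heavy atoms by environment: 1× o (aromatic, in 5-ring) → match; 4× c (aromatic, in 5-ring) → match; 5× C (acyclic) → no; 3× O (acyclic) → no; 1× N (acyclic) → no; 1× Cl (acyclic) → no; 1× S (acyclic) → no.
Summing the matching environments: 1 + 4 = 5 matching atoms.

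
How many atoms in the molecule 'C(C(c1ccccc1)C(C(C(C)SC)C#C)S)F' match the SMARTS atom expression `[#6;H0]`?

2

The query [#6;H0] means: any carbon with no attached hydrogen.
Check the 18 heavy atoms by environment: 1× C (H2) → no; 5× C (H1) → no; 2× C (H3) → no; 1× C (H0) → match; 1× S (H1) → no; 1× F (H0) → no; 1× S (H0) → no; 1× c (aromatic, H0) → match; 5× c (aromatic, H1) → no.
Summing the matching environments: 1 + 1 = 2 matching atoms.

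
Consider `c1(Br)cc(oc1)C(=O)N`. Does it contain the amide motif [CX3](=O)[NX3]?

Yes

The pattern [CX3](=O)[NX3] describes a carbonyl carbon bonded to a trivalent nitrogen — an amide.
The molecule carries a primary amide (-C(=O)NH2), whose atoms satisfy every constraint of the query, so the pattern matches.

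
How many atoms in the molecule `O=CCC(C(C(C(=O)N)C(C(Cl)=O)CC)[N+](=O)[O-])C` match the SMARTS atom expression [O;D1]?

The query [O;D1] means: aliphatic oxygen bonded to exactly one heavy atom.
Check the 19 heavy atoms by environment: 3× C (D2) → no; 6× C (D3) → no; 2× C (D1) → no; 4× O (D1) → match; 1× N (D1) → no; 1× N (charge +1, D3) → no; 1× O (charge -1, D1) → match; 1× Cl (D1) → no.
Summing the matching environments: 4 + 1 = 5 matching atoms.

5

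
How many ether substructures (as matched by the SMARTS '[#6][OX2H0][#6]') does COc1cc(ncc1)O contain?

1

[#6][OX2H0][#6] is the SMARTS for an ether: an aliphatic oxygen bridging two carbons with no H on the oxygen.
Exactly one fragment in the molecule meets all constraints, giving 1 match.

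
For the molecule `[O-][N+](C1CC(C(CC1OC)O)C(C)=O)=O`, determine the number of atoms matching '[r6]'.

Check the 15 heavy atoms by environment: 6× C (in 6-ring) → match; 4× O (acyclic) → no; 3× C (acyclic) → no; 1× N (charge +1, acyclic) → no; 1× O (charge -1, acyclic) → no.
That gives 6 matching atoms.

6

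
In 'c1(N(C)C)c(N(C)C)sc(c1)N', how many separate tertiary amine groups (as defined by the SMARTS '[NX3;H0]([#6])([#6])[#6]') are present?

[NX3;H0]([#6])([#6])[#6] is the SMARTS for a tertiary amine: a trivalent nitrogen with no H, bonded to three carbons.
The molecule carries 2 separate instances of a dimethylamino group (-N(CH3)2) meeting every constraint; each maps to a distinct set of atoms, giving 2 matches.

2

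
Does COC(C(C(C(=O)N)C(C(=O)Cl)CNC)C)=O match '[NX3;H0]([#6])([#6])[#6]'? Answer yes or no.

No

The pattern [NX3;H0]([#6])([#6])[#6] describes a trivalent nitrogen with no H, bonded to three carbons — a tertiary amine.
The closest candidate here is an N-methylamino group (-NHCH3), but the nitrogen still has one H (H1), not H0. No other fragment satisfies the full query, so there is no match.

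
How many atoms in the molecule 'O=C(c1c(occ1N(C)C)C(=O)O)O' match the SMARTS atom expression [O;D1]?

4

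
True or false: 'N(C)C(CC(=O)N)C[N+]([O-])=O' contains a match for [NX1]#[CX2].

The pattern [NX1]#[CX2] describes a nitrogen triple-bonded to a two-connected carbon — a nitrile.
The closest candidate here is a nitro group (-[N+](=O)[O-]), but there is no C#N triple bond. No other fragment satisfies the full query, so there is no match.

False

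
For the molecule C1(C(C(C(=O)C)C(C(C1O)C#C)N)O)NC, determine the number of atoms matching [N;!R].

2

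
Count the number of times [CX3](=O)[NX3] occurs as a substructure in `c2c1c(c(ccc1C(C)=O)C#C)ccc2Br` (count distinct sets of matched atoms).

0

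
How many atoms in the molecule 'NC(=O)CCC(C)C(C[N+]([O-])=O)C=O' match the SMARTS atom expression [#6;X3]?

2

Check the 14 heavy atoms by environment: 6× C (X4) → no; 2× C (X3) → match; 3× O (X1) → no; 1× N (X3) → no; 1× N (charge +1, X3) → no; 1× O (charge -1, X1) → no.
That gives 2 matching atoms.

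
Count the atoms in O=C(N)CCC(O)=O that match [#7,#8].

4

Check the 8 heavy atoms by environment: 4× C → no; 3× O → match; 1× N → match.
Summing the matching environments: 3 + 1 = 4 matching atoms.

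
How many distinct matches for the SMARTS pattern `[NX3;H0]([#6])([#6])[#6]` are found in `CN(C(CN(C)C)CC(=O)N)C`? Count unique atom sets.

2

[NX3;H0]([#6])([#6])[#6] is the SMARTS for a tertiary amine: a trivalent nitrogen with no H, bonded to three carbons.
The molecule carries 2 separate instances of a dimethylamino group (-N(CH3)2) meeting every constraint; each maps to a distinct set of atoms, giving 2 matches.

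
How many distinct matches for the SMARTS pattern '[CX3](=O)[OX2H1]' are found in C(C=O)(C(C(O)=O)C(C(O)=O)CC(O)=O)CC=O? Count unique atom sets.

3

[CX3](=O)[OX2H1] is the SMARTS for a carboxylic acid: an sp2 carbon double-bonded to O and single-bonded to an -OH oxygen.
The molecule carries 3 separate instances of a carboxylic acid group (-C(=O)OH) meeting every constraint; each maps to a distinct set of atoms, giving 3 matches.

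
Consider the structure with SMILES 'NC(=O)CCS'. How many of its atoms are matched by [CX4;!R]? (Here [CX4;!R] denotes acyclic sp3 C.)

2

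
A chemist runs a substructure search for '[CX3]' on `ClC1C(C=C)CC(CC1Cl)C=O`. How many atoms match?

Check the 12 heavy atoms by environment: 6× C (X4) → no; 2× Cl (X1) → no; 3× C (X3) → match; 1× O (X1) → no.
That gives 3 matching atoms.

3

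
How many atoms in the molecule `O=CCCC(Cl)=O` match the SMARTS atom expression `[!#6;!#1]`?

3

Check the 7 heavy atoms by environment: 4× C → no; 2× O → match; 1× Cl → match.
Summing the matching environments: 2 + 1 = 3 matching atoms.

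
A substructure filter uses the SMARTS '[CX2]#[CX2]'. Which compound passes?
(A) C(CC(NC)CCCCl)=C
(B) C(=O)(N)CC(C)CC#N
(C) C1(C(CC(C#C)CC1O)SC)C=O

C

[CX2]#[CX2] describes a carbon-carbon triple bond (an alkyne).
(A) has a vinyl group (-CH=CH2) but the C=C is a double bond; both carbons are CX3, not CX2.
(B) has a nitrile (-C#N) but the triple bond is C#N, not C#C.
(C) contains an ethynyl group (-C#CH), which satisfies every atom and bond constraint.
So the answer is (C).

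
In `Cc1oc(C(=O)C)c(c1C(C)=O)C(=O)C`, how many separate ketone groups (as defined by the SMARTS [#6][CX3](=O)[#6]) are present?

[#6][CX3](=O)[#6] is the SMARTS for a ketone: a carbonyl carbon (no H) flanked by two carbons.
The molecule carries 3 separate instances of an acetyl/ketone group (-C(=O)CH3) meeting every constraint; each maps to a distinct set of atoms, giving 3 matches.

3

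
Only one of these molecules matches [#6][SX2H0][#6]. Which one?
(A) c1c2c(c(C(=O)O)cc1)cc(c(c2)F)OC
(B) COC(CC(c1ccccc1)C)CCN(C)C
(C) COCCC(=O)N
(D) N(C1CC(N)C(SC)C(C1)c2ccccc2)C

[#6][SX2H0][#6] describes an aliphatic sulfur bridging two carbons with no H on the sulfur (a thioether).
(A) has a methoxy ether (-OCH3) but the bridging atom is O, not S.
(B) has a methoxy ether (-OCH3) but the bridging atom is O, not S.
(C) has a methoxy ether (-OCH3) but the bridging atom is O, not S.
(D) contains a methylthio ether (-SCH3), which satisfies every atom and bond constraint.
So the answer is (D).

D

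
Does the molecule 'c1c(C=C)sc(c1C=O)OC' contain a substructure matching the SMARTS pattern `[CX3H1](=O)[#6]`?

The pattern [CX3H1](=O)[#6] describes an sp2 carbon with one H, double-bonded to O and single-bonded to carbon — an aldehyde.
The molecule carries an aldehyde (-CHO), whose atoms satisfy every constraint of the query, so the pattern matches.

Yes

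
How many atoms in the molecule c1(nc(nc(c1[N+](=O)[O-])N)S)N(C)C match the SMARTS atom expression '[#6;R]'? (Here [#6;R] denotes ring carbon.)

4

The query [#6;R] means: carbon that is part of a ring.
Check the 14 heavy atoms by environment: 2× n (aromatic, in 6-ring) → no; 4× c (aromatic, in 6-ring) → match; 2× N (acyclic) → no; 2× C (acyclic) → no; 1× S (acyclic) → no; 1× N (charge +1, acyclic) → no; 1× O (charge -1, acyclic) → no; 1× O (acyclic) → no.
That gives 4 matching atoms.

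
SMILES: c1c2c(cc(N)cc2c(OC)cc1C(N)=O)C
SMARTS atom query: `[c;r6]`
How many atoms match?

10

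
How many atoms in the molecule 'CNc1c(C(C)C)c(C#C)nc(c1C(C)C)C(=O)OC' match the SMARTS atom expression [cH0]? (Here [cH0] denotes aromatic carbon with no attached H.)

The query [cH0] means: aromatic carbon with no attached hydrogen (substituted or ring-fusion).
Check the 20 heavy atoms by environment: 1× n (aromatic, H0) → no; 5× c (aromatic, H0) → match; 3× C (H1) → no; 6× C (H3) → no; 1× N (H1) → no; 2× C (H0) → no; 2× O (H0) → no.
That gives 5 matching atoms.

5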